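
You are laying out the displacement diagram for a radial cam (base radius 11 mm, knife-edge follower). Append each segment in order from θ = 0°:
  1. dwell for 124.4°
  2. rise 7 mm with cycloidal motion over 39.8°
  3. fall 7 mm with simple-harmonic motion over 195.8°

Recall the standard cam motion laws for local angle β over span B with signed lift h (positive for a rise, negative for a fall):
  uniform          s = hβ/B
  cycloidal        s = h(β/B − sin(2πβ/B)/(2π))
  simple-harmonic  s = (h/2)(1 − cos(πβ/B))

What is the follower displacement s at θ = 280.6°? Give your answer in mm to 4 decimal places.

seg 1 [0°–124.4°] dwell: s stays 0.0000
seg 2 [124.4°–164.2°] cycloidal, h=7: full span → s += 7 → s = 7.0000
seg 3 [164.2°–360°] simple-harmonic, h=-7: θ=280.6° here. β=116.4, B=195.8. -7/2·(1 − cos(π·0.5945)) = -4.5237 → s = 2.4763

2.4763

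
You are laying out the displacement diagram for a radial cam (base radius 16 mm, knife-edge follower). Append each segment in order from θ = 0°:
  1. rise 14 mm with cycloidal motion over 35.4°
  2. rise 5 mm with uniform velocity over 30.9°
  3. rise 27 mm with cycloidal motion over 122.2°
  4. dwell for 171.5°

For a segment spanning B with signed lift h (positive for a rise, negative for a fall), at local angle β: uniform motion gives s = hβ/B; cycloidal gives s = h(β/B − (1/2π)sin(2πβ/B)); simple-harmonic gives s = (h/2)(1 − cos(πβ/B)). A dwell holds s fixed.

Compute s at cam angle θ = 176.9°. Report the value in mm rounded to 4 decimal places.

seg 1 [0°–35.4°] cycloidal, h=14: full span → s += 14 → s = 14.0000
seg 2 [35.4°–66.3°] uniform, h=5: full span → s += 5 → s = 19.0000
seg 3 [66.3°–188.5°] cycloidal, h=27: θ=176.9° here. β=110.6, B=122.2. 27·(0.9051 − sin(2π·0.9051)/(2π)) = 26.8507 → s = 45.8507

45.8507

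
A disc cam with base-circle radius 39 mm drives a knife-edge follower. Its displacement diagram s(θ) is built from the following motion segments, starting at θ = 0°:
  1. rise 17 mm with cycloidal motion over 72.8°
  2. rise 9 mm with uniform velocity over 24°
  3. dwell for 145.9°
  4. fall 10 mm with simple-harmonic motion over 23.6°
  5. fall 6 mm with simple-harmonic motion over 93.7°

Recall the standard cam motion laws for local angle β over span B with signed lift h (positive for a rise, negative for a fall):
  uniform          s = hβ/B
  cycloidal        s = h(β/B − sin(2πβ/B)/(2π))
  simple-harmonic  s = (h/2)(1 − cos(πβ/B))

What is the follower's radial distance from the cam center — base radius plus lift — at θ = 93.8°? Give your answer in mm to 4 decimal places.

seg 1 [0°–72.8°] cycloidal, h=17: full span → s += 17 → s = 17.0000
seg 2 [72.8°–96.8°] uniform, h=9: θ=93.8° here. β=21, B=24. 9·21/24 = 7.8750 → s = 24.8750
radial distance = base radius + s = 39 + 24.8750 = 63.8750

63.8750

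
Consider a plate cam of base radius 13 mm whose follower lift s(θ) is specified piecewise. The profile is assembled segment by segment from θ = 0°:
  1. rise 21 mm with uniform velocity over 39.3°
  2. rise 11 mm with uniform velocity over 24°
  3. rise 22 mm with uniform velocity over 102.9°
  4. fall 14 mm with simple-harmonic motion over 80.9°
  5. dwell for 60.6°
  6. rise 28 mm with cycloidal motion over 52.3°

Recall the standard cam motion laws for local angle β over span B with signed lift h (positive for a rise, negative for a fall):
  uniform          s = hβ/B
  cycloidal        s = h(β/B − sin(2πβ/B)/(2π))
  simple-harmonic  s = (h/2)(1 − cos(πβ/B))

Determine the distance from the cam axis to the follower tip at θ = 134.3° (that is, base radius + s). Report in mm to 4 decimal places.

seg 1 [0°–39.3°] uniform, h=21: full span → s += 21 → s = 21.0000
seg 2 [39.3°–63.3°] uniform, h=11: full span → s += 11 → s = 32.0000
seg 3 [63.3°–166.2°] uniform, h=22: θ=134.3° here. β=71, B=102.9. 22·71/102.9 = 15.1798 → s = 47.1798
radial distance = base radius + s = 13 + 47.1798 = 60.1798

60.1798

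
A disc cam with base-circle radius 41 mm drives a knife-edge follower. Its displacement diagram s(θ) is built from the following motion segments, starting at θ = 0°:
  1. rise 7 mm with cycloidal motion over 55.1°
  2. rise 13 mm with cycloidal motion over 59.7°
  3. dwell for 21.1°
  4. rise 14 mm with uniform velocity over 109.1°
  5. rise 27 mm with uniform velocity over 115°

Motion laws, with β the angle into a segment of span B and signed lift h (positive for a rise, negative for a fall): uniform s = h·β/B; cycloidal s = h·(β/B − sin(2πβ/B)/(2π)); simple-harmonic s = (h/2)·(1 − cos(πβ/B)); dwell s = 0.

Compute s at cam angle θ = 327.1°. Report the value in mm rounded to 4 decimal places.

seg 1 [0°–55.1°] cycloidal, h=7: full span → s += 7 → s = 7.0000
seg 2 [55.1°–114.8°] cycloidal, h=13: full span → s += 13 → s = 20.0000
seg 3 [114.8°–135.9°] dwell: s stays 20.0000
seg 4 [135.9°–245°] uniform, h=14: full span → s += 14 → s = 34.0000
seg 5 [245°–360°] uniform, h=27: θ=327.1° here. β=82.1, B=115. 27·82.1/115 = 19.2757 → s = 53.2757

53.2757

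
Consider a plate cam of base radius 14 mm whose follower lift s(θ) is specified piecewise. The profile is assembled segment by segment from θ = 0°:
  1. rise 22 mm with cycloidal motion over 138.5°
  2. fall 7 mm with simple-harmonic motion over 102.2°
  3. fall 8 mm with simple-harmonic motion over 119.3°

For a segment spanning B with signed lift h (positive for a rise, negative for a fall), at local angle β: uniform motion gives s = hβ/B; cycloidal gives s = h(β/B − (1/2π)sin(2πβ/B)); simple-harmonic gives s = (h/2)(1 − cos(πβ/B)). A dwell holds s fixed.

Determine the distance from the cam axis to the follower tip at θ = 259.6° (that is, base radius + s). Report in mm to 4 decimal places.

seg 1 [0°–138.5°] cycloidal, h=22: full span → s += 22 → s = 22.0000
seg 2 [138.5°–240.7°] simple-harmonic, h=-7: full span → s += -7 → s = 15.0000
seg 3 [240.7°–360°] simple-harmonic, h=-8: θ=259.6° here. β=18.9, B=119.3. -8/2·(1 − cos(π·0.1584)) = -0.4853 → s = 14.5147
radial distance = base radius + s = 14 + 14.5147 = 28.5147

28.5147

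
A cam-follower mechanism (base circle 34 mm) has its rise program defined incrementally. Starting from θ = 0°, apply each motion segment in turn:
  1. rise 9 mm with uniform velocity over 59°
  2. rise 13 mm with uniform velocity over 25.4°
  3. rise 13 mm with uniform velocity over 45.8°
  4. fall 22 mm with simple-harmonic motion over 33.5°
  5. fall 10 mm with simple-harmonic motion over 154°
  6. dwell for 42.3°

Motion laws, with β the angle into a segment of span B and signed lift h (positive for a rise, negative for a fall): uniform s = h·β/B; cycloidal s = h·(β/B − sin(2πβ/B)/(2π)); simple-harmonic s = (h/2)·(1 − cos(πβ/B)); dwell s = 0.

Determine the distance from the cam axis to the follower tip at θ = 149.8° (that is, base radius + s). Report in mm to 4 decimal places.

seg 1 [0°–59°] uniform, h=9: full span → s += 9 → s = 9.0000
seg 2 [59°–84.4°] uniform, h=13: full span → s += 13 → s = 22.0000
seg 3 [84.4°–130.2°] uniform, h=13: full span → s += 13 → s = 35.0000
seg 4 [130.2°–163.7°] simple-harmonic, h=-22: θ=149.8° here. β=19.6, B=33.5. -22/2·(1 − cos(π·0.5851)) = -13.9051 → s = 21.0949
radial distance = base radius + s = 34 + 21.0949 = 55.0949

55.0949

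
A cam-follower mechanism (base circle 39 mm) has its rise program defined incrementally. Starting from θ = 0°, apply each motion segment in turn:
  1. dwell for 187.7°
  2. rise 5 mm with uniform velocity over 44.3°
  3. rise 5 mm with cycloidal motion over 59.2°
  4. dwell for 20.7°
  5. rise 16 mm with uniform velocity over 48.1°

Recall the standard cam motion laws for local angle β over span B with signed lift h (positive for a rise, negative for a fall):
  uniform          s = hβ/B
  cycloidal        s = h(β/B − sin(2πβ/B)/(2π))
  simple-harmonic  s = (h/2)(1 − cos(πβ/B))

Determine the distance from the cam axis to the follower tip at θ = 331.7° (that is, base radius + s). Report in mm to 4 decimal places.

seg 1 [0°–187.7°] dwell: s stays 0.0000
seg 2 [187.7°–232°] uniform, h=5: full span → s += 5 → s = 5.0000
seg 3 [232°–291.2°] cycloidal, h=5: full span → s += 5 → s = 10.0000
seg 4 [291.2°–311.9°] dwell: s stays 10.0000
seg 5 [311.9°–360°] uniform, h=16: θ=331.7° here. β=19.8, B=48.1. 16·19.8/48.1 = 6.5863 → s = 16.5863
radial distance = base radius + s = 39 + 16.5863 = 55.5863

55.5863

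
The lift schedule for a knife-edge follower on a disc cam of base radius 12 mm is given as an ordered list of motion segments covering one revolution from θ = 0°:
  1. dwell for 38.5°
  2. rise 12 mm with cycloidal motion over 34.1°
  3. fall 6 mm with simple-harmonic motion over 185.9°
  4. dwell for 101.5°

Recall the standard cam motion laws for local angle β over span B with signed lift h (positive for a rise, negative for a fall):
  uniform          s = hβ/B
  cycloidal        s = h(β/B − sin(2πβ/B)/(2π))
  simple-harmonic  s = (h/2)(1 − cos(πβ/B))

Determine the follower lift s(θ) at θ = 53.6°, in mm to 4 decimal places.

seg 1 [0°–38.5°] dwell: s stays 0.0000
seg 2 [38.5°–72.6°] cycloidal, h=12: θ=53.6° here. β=15.1, B=34.1. 12·(0.4428 − sin(2π·0.4428)/(2π)) = 4.6422 → s = 4.6422

4.6422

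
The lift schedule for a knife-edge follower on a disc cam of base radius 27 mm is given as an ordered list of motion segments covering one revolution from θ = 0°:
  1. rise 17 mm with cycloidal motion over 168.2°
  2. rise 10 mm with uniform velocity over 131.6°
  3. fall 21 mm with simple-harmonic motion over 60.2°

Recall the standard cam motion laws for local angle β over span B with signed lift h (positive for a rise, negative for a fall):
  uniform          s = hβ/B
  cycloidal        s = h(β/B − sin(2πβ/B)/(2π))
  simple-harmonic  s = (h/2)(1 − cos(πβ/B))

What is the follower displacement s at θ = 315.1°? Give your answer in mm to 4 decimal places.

seg 1 [0°–168.2°] cycloidal, h=17: full span → s += 17 → s = 17.0000
seg 2 [168.2°–299.8°] uniform, h=10: full span → s += 10 → s = 27.0000
seg 3 [299.8°–360°] simple-harmonic, h=-21: θ=315.1° here. β=15.3, B=60.2. -21/2·(1 − cos(π·0.2542)) = -3.1729 → s = 23.8271

23.8271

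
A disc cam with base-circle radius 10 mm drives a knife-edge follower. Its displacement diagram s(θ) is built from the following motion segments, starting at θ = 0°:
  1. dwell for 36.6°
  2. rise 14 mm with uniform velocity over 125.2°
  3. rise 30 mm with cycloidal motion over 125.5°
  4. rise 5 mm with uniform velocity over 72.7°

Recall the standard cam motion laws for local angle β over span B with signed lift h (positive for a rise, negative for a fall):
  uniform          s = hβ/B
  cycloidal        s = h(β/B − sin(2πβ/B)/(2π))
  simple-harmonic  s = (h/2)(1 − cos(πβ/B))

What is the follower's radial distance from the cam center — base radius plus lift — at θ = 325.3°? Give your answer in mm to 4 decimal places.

seg 1 [0°–36.6°] dwell: s stays 0.0000
seg 2 [36.6°–161.8°] uniform, h=14: full span → s += 14 → s = 14.0000
seg 3 [161.8°–287.3°] cycloidal, h=30: full span → s += 30 → s = 44.0000
seg 4 [287.3°–360°] uniform, h=5: θ=325.3° here. β=38, B=72.7. 5·38/72.7 = 2.6135 → s = 46.6135
radial distance = base radius + s = 10 + 46.6135 = 56.6135

56.6135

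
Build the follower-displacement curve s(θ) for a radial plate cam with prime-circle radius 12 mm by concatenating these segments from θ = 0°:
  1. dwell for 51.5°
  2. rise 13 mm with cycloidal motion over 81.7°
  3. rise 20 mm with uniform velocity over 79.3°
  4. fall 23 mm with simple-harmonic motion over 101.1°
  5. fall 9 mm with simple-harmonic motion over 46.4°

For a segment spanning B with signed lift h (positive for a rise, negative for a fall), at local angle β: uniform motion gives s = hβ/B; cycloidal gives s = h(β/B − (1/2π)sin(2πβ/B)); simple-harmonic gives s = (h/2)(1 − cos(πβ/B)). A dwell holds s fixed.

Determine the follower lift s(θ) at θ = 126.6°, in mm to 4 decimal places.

seg 1 [0°–51.5°] dwell: s stays 0.0000
seg 2 [51.5°–133.2°] cycloidal, h=13: θ=126.6° here. β=75.1, B=81.7. 13·(0.9192 − sin(2π·0.9192)/(2π)) = 12.9555 → s = 12.9555

12.9555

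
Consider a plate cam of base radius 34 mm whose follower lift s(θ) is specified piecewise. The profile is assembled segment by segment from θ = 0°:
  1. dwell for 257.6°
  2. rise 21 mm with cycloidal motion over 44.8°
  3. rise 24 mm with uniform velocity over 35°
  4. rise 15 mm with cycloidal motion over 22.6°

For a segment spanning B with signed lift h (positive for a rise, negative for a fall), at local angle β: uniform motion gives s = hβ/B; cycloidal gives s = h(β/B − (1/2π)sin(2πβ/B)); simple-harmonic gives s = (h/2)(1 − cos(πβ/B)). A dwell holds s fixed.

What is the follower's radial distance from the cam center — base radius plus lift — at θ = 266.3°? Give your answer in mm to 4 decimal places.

seg 1 [0°–257.6°] dwell: s stays 0.0000
seg 2 [257.6°–302.4°] cycloidal, h=21: θ=266.3° here. β=8.7, B=44.8. 21·(0.1942 − sin(2π·0.1942)/(2π)) = 0.9392 → s = 0.9392
radial distance = base radius + s = 34 + 0.9392 = 34.9392

34.9392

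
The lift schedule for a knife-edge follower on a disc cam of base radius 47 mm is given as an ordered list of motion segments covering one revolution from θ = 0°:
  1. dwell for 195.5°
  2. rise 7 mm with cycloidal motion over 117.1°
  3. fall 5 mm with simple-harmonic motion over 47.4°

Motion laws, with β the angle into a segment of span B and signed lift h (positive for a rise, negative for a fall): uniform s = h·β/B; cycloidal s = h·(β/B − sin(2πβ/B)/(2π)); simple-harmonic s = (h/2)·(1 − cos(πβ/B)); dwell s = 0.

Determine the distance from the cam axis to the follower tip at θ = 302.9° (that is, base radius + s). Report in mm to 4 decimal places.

seg 1 [0°–195.5°] dwell: s stays 0.0000
seg 2 [195.5°–312.6°] cycloidal, h=7: θ=302.9° here. β=107.4, B=117.1. 7·(0.9172 − sin(2π·0.9172)/(2π)) = 6.9742 → s = 6.9742
radial distance = base radius + s = 47 + 6.9742 = 53.9742

53.9742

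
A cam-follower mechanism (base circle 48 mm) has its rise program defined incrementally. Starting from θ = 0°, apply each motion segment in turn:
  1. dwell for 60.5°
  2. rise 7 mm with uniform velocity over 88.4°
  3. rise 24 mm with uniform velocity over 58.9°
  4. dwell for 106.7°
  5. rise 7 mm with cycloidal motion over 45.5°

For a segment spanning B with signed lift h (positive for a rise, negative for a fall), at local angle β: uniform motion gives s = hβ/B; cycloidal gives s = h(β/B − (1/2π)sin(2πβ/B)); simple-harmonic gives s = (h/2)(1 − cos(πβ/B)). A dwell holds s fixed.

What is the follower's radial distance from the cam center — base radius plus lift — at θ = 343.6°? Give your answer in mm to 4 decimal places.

seg 1 [0°–60.5°] dwell: s stays 0.0000
seg 2 [60.5°–148.9°] uniform, h=7: full span → s += 7 → s = 7.0000
seg 3 [148.9°–207.8°] uniform, h=24: full span → s += 24 → s = 31.0000
seg 4 [207.8°–314.5°] dwell: s stays 31.0000
seg 5 [314.5°–360°] cycloidal, h=7: θ=343.6° here. β=29.1, B=45.5. 7·(0.6396 − sin(2π·0.6396)/(2π)) = 5.3334 → s = 36.3334
radial distance = base radius + s = 48 + 36.3334 = 84.3334

84.3334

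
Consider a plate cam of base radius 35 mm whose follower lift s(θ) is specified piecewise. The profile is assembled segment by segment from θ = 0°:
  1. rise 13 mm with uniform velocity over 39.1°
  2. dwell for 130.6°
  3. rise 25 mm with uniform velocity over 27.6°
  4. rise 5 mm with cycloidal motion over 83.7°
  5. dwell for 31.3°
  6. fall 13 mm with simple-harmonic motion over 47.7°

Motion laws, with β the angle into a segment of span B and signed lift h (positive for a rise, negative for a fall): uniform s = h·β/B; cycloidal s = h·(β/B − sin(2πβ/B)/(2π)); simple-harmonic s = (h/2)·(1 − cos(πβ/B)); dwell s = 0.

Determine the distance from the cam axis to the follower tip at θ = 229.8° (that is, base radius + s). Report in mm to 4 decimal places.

seg 1 [0°–39.1°] uniform, h=13: full span → s += 13 → s = 13.0000
seg 2 [39.1°–169.7°] dwell: s stays 13.0000
seg 3 [169.7°–197.3°] uniform, h=25: full span → s += 25 → s = 38.0000
seg 4 [197.3°–281°] cycloidal, h=5: θ=229.8° here. β=32.5, B=83.7. 5·(0.3883 − sin(2π·0.3883)/(2π)) = 1.4277 → s = 39.4277
radial distance = base radius + s = 35 + 39.4277 = 74.4277

74.4277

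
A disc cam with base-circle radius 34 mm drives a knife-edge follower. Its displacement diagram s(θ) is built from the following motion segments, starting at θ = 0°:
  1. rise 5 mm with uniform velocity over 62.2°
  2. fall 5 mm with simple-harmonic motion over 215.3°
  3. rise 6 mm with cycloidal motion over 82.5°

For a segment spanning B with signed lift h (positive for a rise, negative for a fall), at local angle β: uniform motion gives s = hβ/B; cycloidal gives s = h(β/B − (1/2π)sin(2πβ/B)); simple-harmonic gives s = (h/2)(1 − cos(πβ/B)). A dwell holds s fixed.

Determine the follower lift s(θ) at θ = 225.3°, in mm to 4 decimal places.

seg 1 [0°–62.2°] uniform, h=5: full span → s += 5 → s = 5.0000
seg 2 [62.2°–277.5°] simple-harmonic, h=-5: θ=225.3° here. β=163.1, B=215.3. -5/2·(1 − cos(π·0.7575)) = -4.3092 → s = 0.6908

0.6908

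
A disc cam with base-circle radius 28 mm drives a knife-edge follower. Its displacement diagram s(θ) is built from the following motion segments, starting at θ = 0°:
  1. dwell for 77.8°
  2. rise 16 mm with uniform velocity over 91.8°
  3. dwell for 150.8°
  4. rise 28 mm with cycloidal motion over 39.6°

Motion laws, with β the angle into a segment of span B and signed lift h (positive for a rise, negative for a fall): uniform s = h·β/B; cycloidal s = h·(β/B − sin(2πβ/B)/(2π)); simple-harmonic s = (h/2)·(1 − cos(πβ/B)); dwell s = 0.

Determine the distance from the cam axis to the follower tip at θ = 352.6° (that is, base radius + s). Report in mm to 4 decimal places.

seg 1 [0°–77.8°] dwell: s stays 0.0000
seg 2 [77.8°–169.6°] uniform, h=16: full span → s += 16 → s = 16.0000
seg 3 [169.6°–320.4°] dwell: s stays 16.0000
seg 4 [320.4°–360°] cycloidal, h=28: θ=352.6° here. β=32.2, B=39.6. 28·(0.8131 − sin(2π·0.8131)/(2π)) = 26.8780 → s = 42.8780
radial distance = base radius + s = 28 + 42.8780 = 70.8780

70.8780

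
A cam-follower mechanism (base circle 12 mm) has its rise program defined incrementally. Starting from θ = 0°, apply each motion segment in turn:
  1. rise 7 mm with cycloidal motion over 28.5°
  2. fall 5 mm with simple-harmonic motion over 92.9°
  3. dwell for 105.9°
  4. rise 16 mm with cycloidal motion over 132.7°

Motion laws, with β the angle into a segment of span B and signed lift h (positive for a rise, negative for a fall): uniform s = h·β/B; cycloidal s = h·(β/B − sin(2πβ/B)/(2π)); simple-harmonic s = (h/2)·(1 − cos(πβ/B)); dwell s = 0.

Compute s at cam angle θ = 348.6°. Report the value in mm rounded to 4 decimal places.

seg 1 [0°–28.5°] cycloidal, h=7: full span → s += 7 → s = 7.0000
seg 2 [28.5°–121.4°] simple-harmonic, h=-5: full span → s += -5 → s = 2.0000
seg 3 [121.4°–227.3°] dwell: s stays 2.0000
seg 4 [227.3°–360°] cycloidal, h=16: θ=348.6° here. β=121.3, B=132.7. 16·(0.9141 − sin(2π·0.9141)/(2π)) = 15.9342 → s = 17.9342

17.9342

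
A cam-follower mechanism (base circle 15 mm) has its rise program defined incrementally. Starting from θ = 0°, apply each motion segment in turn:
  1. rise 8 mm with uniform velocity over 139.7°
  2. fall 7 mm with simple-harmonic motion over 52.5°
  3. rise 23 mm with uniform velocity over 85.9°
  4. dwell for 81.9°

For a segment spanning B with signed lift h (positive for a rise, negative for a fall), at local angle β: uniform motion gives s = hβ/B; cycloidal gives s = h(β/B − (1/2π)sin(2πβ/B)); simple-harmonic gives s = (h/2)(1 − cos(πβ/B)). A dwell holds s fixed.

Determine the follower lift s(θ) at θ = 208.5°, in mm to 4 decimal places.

seg 1 [0°–139.7°] uniform, h=8: full span → s += 8 → s = 8.0000
seg 2 [139.7°–192.2°] simple-harmonic, h=-7: full span → s += -7 → s = 1.0000
seg 3 [192.2°–278.1°] uniform, h=23: θ=208.5° here. β=16.3, B=85.9. 23·16.3/85.9 = 4.3644 → s = 5.3644

5.3644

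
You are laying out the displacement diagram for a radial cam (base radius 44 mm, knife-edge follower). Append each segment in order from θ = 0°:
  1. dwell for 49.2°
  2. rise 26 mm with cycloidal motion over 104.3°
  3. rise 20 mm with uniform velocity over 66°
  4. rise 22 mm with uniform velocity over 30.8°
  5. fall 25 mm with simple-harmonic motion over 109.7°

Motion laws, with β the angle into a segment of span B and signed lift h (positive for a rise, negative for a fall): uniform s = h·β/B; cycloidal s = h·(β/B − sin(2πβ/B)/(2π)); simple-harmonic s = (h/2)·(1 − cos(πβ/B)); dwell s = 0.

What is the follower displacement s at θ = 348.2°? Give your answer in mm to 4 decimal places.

seg 1 [0°–49.2°] dwell: s stays 0.0000
seg 2 [49.2°–153.5°] cycloidal, h=26: full span → s += 26 → s = 26.0000
seg 3 [153.5°–219.5°] uniform, h=20: full span → s += 20 → s = 46.0000
seg 4 [219.5°–250.3°] uniform, h=22: full span → s += 22 → s = 68.0000
seg 5 [250.3°–360°] simple-harmonic, h=-25: θ=348.2° here. β=97.9, B=109.7. -25/2·(1 − cos(π·0.8924)) = -24.2930 → s = 43.7070

43.7070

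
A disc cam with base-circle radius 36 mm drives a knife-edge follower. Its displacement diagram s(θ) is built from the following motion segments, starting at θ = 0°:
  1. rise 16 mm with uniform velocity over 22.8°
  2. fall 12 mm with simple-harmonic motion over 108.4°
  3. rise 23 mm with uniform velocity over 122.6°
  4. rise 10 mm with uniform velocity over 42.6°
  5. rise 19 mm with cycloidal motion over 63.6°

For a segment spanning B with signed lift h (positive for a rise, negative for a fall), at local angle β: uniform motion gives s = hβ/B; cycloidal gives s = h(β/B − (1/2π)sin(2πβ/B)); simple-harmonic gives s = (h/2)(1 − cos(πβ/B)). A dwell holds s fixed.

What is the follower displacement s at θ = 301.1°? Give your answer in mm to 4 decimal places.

seg 1 [0°–22.8°] uniform, h=16: full span → s += 16 → s = 16.0000
seg 2 [22.8°–131.2°] simple-harmonic, h=-12: full span → s += -12 → s = 4.0000
seg 3 [131.2°–253.8°] uniform, h=23: full span → s += 23 → s = 27.0000
seg 4 [253.8°–296.4°] uniform, h=10: full span → s += 10 → s = 37.0000
seg 5 [296.4°–360°] cycloidal, h=19: θ=301.1° here. β=4.7, B=63.6. 19·(0.0739 − sin(2π·0.0739)/(2π)) = 0.0499 → s = 37.0499

37.0499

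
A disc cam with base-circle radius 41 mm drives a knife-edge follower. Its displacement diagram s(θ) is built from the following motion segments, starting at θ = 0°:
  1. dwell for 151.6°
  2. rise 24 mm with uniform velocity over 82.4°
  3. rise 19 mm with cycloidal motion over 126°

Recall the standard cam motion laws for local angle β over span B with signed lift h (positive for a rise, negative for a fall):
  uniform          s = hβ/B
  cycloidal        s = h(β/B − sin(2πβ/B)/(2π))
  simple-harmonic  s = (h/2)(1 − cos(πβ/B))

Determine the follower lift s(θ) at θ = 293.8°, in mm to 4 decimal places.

seg 1 [0°–151.6°] dwell: s stays 0.0000
seg 2 [151.6°–234°] uniform, h=24: full span → s += 24 → s = 24.0000
seg 3 [234°–360°] cycloidal, h=19: θ=293.8° here. β=59.8, B=126. 19·(0.4746 − sin(2π·0.4746)/(2π)) = 8.5370 → s = 32.5370

32.5370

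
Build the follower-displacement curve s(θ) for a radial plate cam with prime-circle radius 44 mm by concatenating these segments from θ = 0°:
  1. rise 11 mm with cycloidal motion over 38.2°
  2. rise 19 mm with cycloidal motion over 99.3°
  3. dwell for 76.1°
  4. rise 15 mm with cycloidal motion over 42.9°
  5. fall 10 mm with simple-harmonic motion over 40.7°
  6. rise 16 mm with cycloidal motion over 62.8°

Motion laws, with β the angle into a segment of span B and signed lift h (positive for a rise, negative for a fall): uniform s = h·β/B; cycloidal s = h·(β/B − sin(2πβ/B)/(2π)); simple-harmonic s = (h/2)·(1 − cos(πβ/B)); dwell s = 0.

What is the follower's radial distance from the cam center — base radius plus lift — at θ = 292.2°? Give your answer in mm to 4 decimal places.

seg 1 [0°–38.2°] cycloidal, h=11: full span → s += 11 → s = 11.0000
seg 2 [38.2°–137.5°] cycloidal, h=19: full span → s += 19 → s = 30.0000
seg 3 [137.5°–213.6°] dwell: s stays 30.0000
seg 4 [213.6°–256.5°] cycloidal, h=15: full span → s += 15 → s = 45.0000
seg 5 [256.5°–297.2°] simple-harmonic, h=-10: θ=292.2° here. β=35.7, B=40.7. -10/2·(1 − cos(π·0.8771)) = -9.6322 → s = 35.3678
radial distance = base radius + s = 44 + 35.3678 = 79.3678

79.3678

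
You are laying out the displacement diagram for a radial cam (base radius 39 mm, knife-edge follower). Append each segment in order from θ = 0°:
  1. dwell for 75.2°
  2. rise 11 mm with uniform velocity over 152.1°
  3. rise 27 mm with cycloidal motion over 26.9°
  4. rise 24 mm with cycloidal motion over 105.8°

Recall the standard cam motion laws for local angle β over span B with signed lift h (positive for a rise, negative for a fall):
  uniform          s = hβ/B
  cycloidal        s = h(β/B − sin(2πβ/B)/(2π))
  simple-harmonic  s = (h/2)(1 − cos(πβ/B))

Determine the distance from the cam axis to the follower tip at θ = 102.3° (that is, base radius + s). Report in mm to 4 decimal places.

seg 1 [0°–75.2°] dwell: s stays 0.0000
seg 2 [75.2°–227.3°] uniform, h=11: θ=102.3° here. β=27.1, B=152.1. 11·27.1/152.1 = 1.9599 → s = 1.9599
radial distance = base radius + s = 39 + 1.9599 = 40.9599

40.9599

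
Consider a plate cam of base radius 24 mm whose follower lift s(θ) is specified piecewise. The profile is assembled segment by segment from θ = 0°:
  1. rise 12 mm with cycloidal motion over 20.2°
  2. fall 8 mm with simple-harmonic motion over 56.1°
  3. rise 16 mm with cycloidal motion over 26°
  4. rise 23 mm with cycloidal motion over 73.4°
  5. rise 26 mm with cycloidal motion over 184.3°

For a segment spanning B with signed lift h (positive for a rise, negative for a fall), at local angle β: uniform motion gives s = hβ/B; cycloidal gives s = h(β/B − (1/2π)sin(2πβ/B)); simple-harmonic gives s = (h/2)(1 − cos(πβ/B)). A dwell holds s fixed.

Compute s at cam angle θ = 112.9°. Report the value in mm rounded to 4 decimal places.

seg 1 [0°–20.2°] cycloidal, h=12: full span → s += 12 → s = 12.0000
seg 2 [20.2°–76.3°] simple-harmonic, h=-8: full span → s += -8 → s = 4.0000
seg 3 [76.3°–102.3°] cycloidal, h=16: full span → s += 16 → s = 20.0000
seg 4 [102.3°–175.7°] cycloidal, h=23: θ=112.9° here. β=10.6, B=73.4. 23·(0.1444 − sin(2π·0.1444)/(2π)) = 0.4374 → s = 20.4374

20.4374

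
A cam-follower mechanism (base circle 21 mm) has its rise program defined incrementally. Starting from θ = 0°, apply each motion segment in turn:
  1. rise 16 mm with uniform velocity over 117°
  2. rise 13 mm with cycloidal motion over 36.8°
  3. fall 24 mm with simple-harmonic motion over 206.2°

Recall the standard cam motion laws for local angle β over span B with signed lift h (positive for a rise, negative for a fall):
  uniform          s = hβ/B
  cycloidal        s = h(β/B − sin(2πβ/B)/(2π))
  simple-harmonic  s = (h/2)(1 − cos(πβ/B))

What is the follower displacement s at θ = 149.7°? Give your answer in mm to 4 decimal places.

seg 1 [0°–117°] uniform, h=16: full span → s += 16 → s = 16.0000
seg 2 [117°–153.8°] cycloidal, h=13: θ=149.7° here. β=32.7, B=36.8. 13·(0.8886 − sin(2π·0.8886)/(2π)) = 12.8846 → s = 28.8846

28.8846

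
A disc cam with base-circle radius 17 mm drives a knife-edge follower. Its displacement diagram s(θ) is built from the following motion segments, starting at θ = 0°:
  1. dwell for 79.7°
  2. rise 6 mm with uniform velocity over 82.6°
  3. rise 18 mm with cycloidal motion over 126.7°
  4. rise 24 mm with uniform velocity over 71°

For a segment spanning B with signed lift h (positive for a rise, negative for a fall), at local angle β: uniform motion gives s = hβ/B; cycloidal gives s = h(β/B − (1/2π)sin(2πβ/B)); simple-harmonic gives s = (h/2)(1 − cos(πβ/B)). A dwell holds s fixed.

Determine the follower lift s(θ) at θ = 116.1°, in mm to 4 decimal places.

seg 1 [0°–79.7°] dwell: s stays 0.0000
seg 2 [79.7°–162.3°] uniform, h=6: θ=116.1° here. β=36.4, B=82.6. 6·36.4/82.6 = 2.6441 → s = 2.6441

2.6441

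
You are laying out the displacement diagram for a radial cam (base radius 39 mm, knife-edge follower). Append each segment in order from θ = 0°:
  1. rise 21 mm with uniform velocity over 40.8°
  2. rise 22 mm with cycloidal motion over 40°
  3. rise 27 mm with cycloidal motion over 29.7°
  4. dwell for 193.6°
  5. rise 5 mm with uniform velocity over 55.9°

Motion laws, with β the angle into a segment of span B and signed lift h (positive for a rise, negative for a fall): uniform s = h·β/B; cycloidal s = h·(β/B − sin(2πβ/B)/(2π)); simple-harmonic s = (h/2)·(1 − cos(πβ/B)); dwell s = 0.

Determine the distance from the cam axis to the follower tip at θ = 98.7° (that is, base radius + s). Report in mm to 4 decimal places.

seg 1 [0°–40.8°] uniform, h=21: full span → s += 21 → s = 21.0000
seg 2 [40.8°–80.8°] cycloidal, h=22: full span → s += 22 → s = 43.0000
seg 3 [80.8°–110.5°] cycloidal, h=27: θ=98.7° here. β=17.9, B=29.7. 27·(0.6027 − sin(2π·0.6027)/(2π)) = 18.8570 → s = 61.8570
radial distance = base radius + s = 39 + 61.8570 = 100.8570

100.8570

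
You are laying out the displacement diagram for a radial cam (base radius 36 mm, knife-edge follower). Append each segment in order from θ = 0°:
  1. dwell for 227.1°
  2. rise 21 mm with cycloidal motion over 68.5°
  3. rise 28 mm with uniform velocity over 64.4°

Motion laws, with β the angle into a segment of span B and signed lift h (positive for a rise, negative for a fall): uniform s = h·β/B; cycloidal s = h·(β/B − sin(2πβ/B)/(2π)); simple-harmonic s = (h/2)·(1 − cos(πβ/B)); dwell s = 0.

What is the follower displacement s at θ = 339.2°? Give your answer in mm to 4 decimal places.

seg 1 [0°–227.1°] dwell: s stays 0.0000
seg 2 [227.1°–295.6°] cycloidal, h=21: full span → s += 21 → s = 21.0000
seg 3 [295.6°–360°] uniform, h=28: θ=339.2° here. β=43.6, B=64.4. 28·43.6/64.4 = 18.9565 → s = 39.9565

39.9565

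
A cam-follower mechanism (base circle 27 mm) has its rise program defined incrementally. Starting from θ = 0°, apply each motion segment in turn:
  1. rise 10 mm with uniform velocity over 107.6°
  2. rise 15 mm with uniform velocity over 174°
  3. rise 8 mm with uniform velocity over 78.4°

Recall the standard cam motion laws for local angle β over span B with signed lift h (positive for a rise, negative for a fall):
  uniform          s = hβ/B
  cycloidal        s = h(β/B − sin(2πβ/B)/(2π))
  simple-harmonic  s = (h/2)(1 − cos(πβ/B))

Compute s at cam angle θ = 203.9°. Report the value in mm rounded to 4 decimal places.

seg 1 [0°–107.6°] uniform, h=10: full span → s += 10 → s = 10.0000
seg 2 [107.6°–281.6°] uniform, h=15: θ=203.9° here. β=96.3, B=174. 15·96.3/174 = 8.3017 → s = 18.3017

18.3017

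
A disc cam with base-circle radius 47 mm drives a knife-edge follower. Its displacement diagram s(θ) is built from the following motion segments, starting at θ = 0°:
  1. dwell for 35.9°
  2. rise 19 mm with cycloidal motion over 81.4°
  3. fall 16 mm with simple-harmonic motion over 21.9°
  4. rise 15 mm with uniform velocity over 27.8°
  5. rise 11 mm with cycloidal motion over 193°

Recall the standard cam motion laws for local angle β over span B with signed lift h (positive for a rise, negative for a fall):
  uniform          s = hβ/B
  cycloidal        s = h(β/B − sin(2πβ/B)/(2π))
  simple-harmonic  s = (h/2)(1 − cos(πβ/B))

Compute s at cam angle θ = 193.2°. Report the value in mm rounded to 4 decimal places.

seg 1 [0°–35.9°] dwell: s stays 0.0000
seg 2 [35.9°–117.3°] cycloidal, h=19: full span → s += 19 → s = 19.0000
seg 3 [117.3°–139.2°] simple-harmonic, h=-16: full span → s += -16 → s = 3.0000
seg 4 [139.2°–167°] uniform, h=15: full span → s += 15 → s = 18.0000
seg 5 [167°–360°] cycloidal, h=11: θ=193.2° here. β=26.2, B=193. 11·(0.1358 − sin(2π·0.1358)/(2π)) = 0.1746 → s = 18.1746

18.1746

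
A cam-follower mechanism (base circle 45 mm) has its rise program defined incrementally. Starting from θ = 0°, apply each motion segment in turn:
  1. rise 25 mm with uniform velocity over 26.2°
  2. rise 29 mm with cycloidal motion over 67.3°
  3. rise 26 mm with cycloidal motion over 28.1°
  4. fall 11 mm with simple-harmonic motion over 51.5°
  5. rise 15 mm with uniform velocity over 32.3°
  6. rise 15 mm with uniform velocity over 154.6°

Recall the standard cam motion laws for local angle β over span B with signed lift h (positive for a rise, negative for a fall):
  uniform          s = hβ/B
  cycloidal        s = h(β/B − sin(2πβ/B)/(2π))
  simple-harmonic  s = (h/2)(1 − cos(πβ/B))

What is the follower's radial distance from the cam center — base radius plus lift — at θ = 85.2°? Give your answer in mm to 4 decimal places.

seg 1 [0°–26.2°] uniform, h=25: full span → s += 25 → s = 25.0000
seg 2 [26.2°–93.5°] cycloidal, h=29: θ=85.2° here. β=59, B=67.3. 29·(0.8767 − sin(2π·0.8767)/(2π)) = 28.6527 → s = 53.6527
radial distance = base radius + s = 45 + 53.6527 = 98.6527

98.6527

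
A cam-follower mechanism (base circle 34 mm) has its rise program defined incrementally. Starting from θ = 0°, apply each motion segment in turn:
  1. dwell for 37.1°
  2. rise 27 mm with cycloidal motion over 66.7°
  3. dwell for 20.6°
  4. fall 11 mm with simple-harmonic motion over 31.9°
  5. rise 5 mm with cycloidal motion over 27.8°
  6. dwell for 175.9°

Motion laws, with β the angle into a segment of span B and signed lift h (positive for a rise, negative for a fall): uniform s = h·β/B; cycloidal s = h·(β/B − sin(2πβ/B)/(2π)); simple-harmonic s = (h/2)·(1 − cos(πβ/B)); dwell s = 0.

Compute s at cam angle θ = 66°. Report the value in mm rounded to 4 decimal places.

seg 1 [0°–37.1°] dwell: s stays 0.0000
seg 2 [37.1°–103.8°] cycloidal, h=27: θ=66° here. β=28.9, B=66.7. 27·(0.4333 − sin(2π·0.4333)/(2π)) = 9.9496 → s = 9.9496

9.9496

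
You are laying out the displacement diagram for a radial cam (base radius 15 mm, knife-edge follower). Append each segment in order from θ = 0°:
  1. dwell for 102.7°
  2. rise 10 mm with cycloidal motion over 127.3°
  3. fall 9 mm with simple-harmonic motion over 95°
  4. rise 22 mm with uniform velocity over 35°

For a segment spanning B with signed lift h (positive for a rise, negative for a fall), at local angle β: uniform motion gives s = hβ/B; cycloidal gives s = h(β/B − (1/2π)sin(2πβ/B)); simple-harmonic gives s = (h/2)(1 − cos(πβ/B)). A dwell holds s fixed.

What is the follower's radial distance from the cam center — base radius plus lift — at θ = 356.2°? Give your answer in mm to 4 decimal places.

seg 1 [0°–102.7°] dwell: s stays 0.0000
seg 2 [102.7°–230°] cycloidal, h=10: full span → s += 10 → s = 10.0000
seg 3 [230°–325°] simple-harmonic, h=-9: full span → s += -9 → s = 1.0000
seg 4 [325°–360°] uniform, h=22: θ=356.2° here. β=31.2, B=35. 22·31.2/35 = 19.6114 → s = 20.6114
radial distance = base radius + s = 15 + 20.6114 = 35.6114

35.6114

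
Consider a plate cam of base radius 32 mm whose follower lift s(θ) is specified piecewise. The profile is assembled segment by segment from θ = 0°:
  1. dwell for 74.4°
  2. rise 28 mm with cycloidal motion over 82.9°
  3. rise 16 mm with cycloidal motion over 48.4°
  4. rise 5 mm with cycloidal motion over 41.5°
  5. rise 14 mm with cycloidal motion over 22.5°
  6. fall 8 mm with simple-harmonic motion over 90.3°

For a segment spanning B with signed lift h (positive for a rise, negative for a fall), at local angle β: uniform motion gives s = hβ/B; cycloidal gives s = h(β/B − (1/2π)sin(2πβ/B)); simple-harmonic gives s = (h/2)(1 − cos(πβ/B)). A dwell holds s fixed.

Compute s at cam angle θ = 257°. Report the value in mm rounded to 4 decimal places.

seg 1 [0°–74.4°] dwell: s stays 0.0000
seg 2 [74.4°–157.3°] cycloidal, h=28: full span → s += 28 → s = 28.0000
seg 3 [157.3°–205.7°] cycloidal, h=16: full span → s += 16 → s = 44.0000
seg 4 [205.7°–247.2°] cycloidal, h=5: full span → s += 5 → s = 49.0000
seg 5 [247.2°–269.7°] cycloidal, h=14: θ=257° here. β=9.8, B=22.5. 14·(0.4356 − sin(2π·0.4356)/(2π)) = 5.2200 → s = 54.2200

54.2200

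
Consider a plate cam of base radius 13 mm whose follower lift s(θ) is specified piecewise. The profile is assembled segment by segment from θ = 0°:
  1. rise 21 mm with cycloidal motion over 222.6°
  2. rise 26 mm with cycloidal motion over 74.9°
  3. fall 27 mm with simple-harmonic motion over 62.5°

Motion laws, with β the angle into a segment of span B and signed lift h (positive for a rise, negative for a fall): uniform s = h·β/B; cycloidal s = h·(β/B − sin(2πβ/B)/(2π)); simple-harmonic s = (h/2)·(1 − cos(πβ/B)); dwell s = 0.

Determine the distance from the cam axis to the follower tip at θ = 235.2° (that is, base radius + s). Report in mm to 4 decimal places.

seg 1 [0°–222.6°] cycloidal, h=21: full span → s += 21 → s = 21.0000
seg 2 [222.6°–297.5°] cycloidal, h=26: θ=235.2° here. β=12.6, B=74.9. 26·(0.1682 − sin(2π·0.1682)/(2π)) = 0.7701 → s = 21.7701
radial distance = base radius + s = 13 + 21.7701 = 34.7701

34.7701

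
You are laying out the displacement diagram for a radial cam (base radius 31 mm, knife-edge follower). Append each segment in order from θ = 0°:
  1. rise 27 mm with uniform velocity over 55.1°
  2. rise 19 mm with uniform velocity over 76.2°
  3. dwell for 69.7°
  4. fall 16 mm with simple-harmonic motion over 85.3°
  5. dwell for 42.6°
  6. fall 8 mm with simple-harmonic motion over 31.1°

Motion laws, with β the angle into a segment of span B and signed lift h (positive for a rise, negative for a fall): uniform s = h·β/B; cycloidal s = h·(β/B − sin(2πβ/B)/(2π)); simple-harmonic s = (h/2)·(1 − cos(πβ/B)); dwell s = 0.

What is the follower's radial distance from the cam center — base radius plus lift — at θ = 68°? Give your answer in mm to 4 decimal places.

seg 1 [0°–55.1°] uniform, h=27: full span → s += 27 → s = 27.0000
seg 2 [55.1°–131.3°] uniform, h=19: θ=68° here. β=12.9, B=76.2. 19·12.9/76.2 = 3.2165 → s = 30.2165
radial distance = base radius + s = 31 + 30.2165 = 61.2165

61.2165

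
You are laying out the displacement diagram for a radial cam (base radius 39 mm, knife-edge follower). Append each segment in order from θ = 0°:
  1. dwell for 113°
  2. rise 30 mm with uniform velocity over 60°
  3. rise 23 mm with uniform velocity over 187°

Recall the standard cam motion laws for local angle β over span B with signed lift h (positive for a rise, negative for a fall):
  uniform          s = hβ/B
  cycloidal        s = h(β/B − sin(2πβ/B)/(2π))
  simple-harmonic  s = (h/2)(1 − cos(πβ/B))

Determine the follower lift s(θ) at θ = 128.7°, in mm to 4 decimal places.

seg 1 [0°–113°] dwell: s stays 0.0000
seg 2 [113°–173°] uniform, h=30: θ=128.7° here. β=15.7, B=60. 30·15.7/60 = 7.8500 → s = 7.8500

7.8500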